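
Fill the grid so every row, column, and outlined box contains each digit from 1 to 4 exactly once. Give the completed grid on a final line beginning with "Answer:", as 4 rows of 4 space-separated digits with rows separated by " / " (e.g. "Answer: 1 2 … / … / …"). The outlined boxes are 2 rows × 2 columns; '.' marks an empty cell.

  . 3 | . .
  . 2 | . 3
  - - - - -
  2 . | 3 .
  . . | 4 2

Step 1. [r2c3∈{1}] only 1 remains possible at r2c3, so r2c3=1.
Step 2. [r1c1∈{1,4}] in row 1, 1 fits only at r1c1, so r1c1=1.
Step 3. [r3c2∈{1,4}] in row 3, 4 fits only at r3c2 ⇒ r3c2=4.
Step 4. [r2c1∈{4}] r2c1 has the single candidate 4 ⇒ r2c1=4.
Step 5. [r1c4∈{4}] nothing but 4 survives at r1c4, so r1c4=4.
Step 6. [r1c3∈{2}] nothing but 2 survives at r1c3 ⇒ r1c3=2.
Step 7. [r4c1∈{3}] r4c1's peers cover all but 3, so r4c1=3.
Step 8. [r4c2∈{1}] only 1 remains possible at r4c2, so r4c2=1.
Step 9. [r3c4∈{1}] r3c4's peers cover all but 1 ⇒ r3c4=1.

Answer: 1 3 2 4 / 4 2 1 3 / 2 4 3 1 / 3 1 4 2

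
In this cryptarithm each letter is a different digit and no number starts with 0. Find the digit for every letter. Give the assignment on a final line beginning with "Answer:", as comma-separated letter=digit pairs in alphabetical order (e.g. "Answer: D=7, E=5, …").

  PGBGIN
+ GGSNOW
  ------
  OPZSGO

Step 1. [col 1: N + W ≡ O (mod 10)] O=9 is one option consistent with column 1 (N + W ≡ O (mod 10), carry-in 0) — take it, so O=9.
Step 2. [col 1: N + W ≡ O (mod 10)] W=8 is one option consistent with column 1 (N + W ≡ O (mod 10), carry-in 0) — take it, so W=8.
Step 3. [col 1: N + W ≡ O (mod 10)] in column 1 we have N+W≡O with carry-in 0; given W=8, O=9 and digits 8,9 already taken and all letters distinct, that pins N to 1 ⇒ N=1.
Step 4. [col 2: I + O ≡ G (mod 10)] no forcing yet in column 2 (carry-in 0); G=3 is free and consistent — try it, so G=3.
Step 5. [col 2: I + O ≡ G (mod 10)] column 2 reads I+O+carry(0)=G with O=9, G=3; with digits 1,3,8,9 already taken and all letters distinct, the only value for I is 4. So I=4.
Step 6. [col 3: G + N ≡ S (mod 10)] column 3: given G=3, N=1, carry-in 1, and digits 1,3,4,8,9 already taken and all letters distinct, G+N≡S (mod 10) forces S=5. So S=5.
Step 7. [col 4: B + S ≡ Z (mod 10)] B=2 is one option consistent with column 4 (B + S ≡ Z (mod 10), carry-in 0) — take it ⇒ B=2.
Step 8. [col 4: B + S ≡ Z (mod 10)] column 4 reads B+S+carry(0)=Z with B=2, S=5; with digits 1,2,3,4,5,8,9 already taken and all letters distinct, the only value for Z is 7, so Z=7.
Step 9. [col 5: G + G ≡ P (mod 10)] from column 5 (G=3, carry-in 0, digits 1,2,3,4,5,7,8,9 already taken and all letters distinct): P must equal 6. So P=6.

Answer: B=2, G=3, I=4, N=1, O=9, P=6, S=5, W=8, Z=7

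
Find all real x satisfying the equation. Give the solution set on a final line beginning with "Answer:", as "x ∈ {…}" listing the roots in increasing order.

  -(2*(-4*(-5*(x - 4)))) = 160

Step 1. [-(2*(-4*(-5*(x - 4)))) = 160] leading − — multiply by −1, so neg: 2*(-4*(-5*(x - 4))) = -160.
Step 2. [2*(-4*(-5*(x - 4))) = -160] LHS = 2·(…); ÷2 both sides ⇒ div: -4*(-5*(x - 4)) = -80.
Step 3. [-4*(-5*(x - 4)) = -80] divide by the outer -4 ⇒ div: -5*(x - 4) = 20.
Step 4. [-5*(x - 4) = 20] divide by the outer -5. So div: x - 4 = -4.
Step 5. [x - 4 = -4] -4 is outermost — add 4 both sides. So sub: x = 0.

Answer: x ∈ {0}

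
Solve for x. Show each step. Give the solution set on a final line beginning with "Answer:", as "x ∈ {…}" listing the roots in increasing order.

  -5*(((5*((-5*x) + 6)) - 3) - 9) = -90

Step 1. [-5*(((5*((-5*x) + 6)) - 3) - 9) = -90] leading coefficient -5: divide by -5. So div: ((5*((-5*x) + 6)) - 3) - 9 = 18.
Step 2. [((5*((-5*x) + 6)) - 3) - 9 = 18] peel the -9: add 9 from each side, so sub: (5*((-5*x) + 6)) - 3 = 27.
Step 3. [(5*((-5*x) + 6)) - 3 = 27] 3 comes off first (add 3), so sub: 5*((-5*x) + 6) = 30.
Step 4. [5*((-5*x) + 6) = 30] 5 out front; divide by 5. So div: (-5*x) + 6 = 6.
Step 5. [(-5*x) + 6 = 6] subtract 6: x sits inside (… + 6), so sub: -5*x = 0.
Step 6. [-5*x = 0] leading coefficient -5: divide by -5, so div: x = 0.

Answer: x ∈ {0}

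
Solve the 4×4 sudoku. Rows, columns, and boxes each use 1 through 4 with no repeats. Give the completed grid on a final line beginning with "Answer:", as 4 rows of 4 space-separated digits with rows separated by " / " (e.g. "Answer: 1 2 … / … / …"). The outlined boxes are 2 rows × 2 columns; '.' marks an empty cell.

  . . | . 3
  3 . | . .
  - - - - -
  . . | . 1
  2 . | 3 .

Step 1. [r2c4∈{2,4}] in col 4, 2 fits only at r2c4, so r2c4=2.
Step 2. [r3c1∈{4}] r3c1's peers cover all but 4, so r3c1=4.
Step 3. [r1c1∈{1}] nothing but 1 survives at r1c1. So r1c1=1.
Step 4. [r1c3∈{4}] r1c3 is down to just 4. So r1c3=4.
Step 5. [r4c4∈{4}] only 4 remains possible at r4c4, so r4c4=4.
Step 6. [r1c2∈{2}] r1c2 is down to just 2 ⇒ r1c2=2.
Step 7. [r2c2∈{4}] only 4 remains possible at r2c2, so r2c2=4.
Step 8. [r4c2∈{1}] r4c2 has the single candidate 1 ⇒ r4c2=1.
Step 9. [r3c3∈{2}] only 2 remains possible at r3c3. So r3c3=2.
Step 10. [r2c3∈{1}] r2c3's peers cover all but 1. So r2c3=1.
Step 11. [r3c2∈{3}] r3c2's peers cover all but 3, so r3c2=3.

Answer: 1 2 4 3 / 3 4 1 2 / 4 3 2 1 / 2 1 3 4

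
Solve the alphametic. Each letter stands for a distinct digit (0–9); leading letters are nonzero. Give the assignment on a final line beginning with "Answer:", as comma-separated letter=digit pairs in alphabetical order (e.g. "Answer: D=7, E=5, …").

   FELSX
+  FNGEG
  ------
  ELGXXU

Step 1. [col 1: X + G ≡ U (mod 10)] column 1 (X + G ≡ U (mod 10), carry-in 0) doesn't pin G yet; pick G=9 and continue, so G=9.
Step 2. [col 1: X + G ≡ U (mod 10)] U=4 is one option consistent with column 1 (X + G ≡ U (mod 10), carry-in 0) — take it ⇒ U=4.
Step 3. [E] E is the leading digit of a 6-digit sum of two 5-digit numbers; the final carry is exactly 1. So E=1.
Step 4. [col 1: X + G ≡ U (mod 10)] in column 1 we have X+G≡U with carry-in 0; given G=9, U=4 and digits 1,4,9 already taken and all letters distinct, that pins X to 5, so X=5.
Step 5. [col 2: S + E ≡ X (mod 10)] from column 2 (E=1, X=5, carry-in 1, digits 1,4,5,9 already taken and all letters distinct): S must equal 3 ⇒ S=3.
Step 6. [col 3: L + G ≡ X (mod 10)] in column 3 we have L+G≡X with carry-in 0; given G=9, X=5 and digits 1,3,4,5,9 already taken and all letters distinct, that pins L to 6. So L=6.
Step 7. [col 4: E + N ≡ G (mod 10)] column 4: given E=1, G=9, carry-in 1, and digits 1,3,4,5,6,9 already taken and all letters distinct, E+N≡G (mod 10) forces N=7. So N=7.
Step 8. [col 5: F + F ≡ L (mod 10)] from column 5 (L=6, carry-in 0, digits 1,3,4,5,6,7,9 already taken and all letters distinct): F must equal 8 ⇒ F=8.

Answer: E=1, F=8, G=9, L=6, N=7, S=3, U=4, X=5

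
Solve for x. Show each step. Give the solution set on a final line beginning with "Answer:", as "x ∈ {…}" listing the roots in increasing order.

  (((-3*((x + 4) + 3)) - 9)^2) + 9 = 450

Step 1. [(((-3*((x + 4) + 3)) - 9)^2) + 9 = 450] subtract 9: x sits inside (… + 9), so sub: ((-3*((x + 4) + 3)) - 9)^2 = 441.
Step 2. [((-3*((x + 4) + 3)) - 9)^2 = 441] 441 ≥ 0, LHS is (·)² — take ±√, so sqrt: (-3*((x + 4) + 3)) - 9 = 21 or -21.
Step 3. [(-3*((x + 4) + 3)) - 9 = 21 or -21] -3 divides every term; factor it out ⇒ factor: ((x + 4) + 3) + 3 = -7 or 7.
Step 4. [((x + 4) + 3) + 3 = -7 or 7] 3 comes off first (subtract 3) ⇒ sub: (x + 4) + 3 = -10 or 4.
Step 5. [(x + 4) + 3 = -10 or 4] 3 comes off first (subtract 3) ⇒ sub: x + 4 = -13 or 1.
Step 6. [x + 4 = -13 or 1] 4 comes off first (subtract 4). So sub: x = -17 or -3.

Answer: x ∈ {-17, -3}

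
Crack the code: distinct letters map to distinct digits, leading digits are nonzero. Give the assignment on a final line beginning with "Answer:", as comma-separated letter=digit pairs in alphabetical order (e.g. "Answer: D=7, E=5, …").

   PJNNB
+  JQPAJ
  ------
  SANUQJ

Step 1. [col 1: B + J ≡ J (mod 10)] column 1: given nothing yet, carry-in 0, and all letters distinct, none taken yet, B+J≡J (mod 10) forces B=0, so B=0.
Step 2. [col 1: B + J ≡ J (mod 10)] no forcing yet in column 1 (carry-in 0); J=8 is free and consistent — try it. So J=8.
Step 3. [col 2: N + A ≡ Q (mod 10)] several values work for Q in column 2 (N + A ≡ Q (mod 10), carry-in 0); try Q=6. So Q=6.
Step 4. [S] adding two 5-digit numbers gives at most 5+1 digits, and here it does — S is that final carry and must be 1, so S=1.
Step 5. [col 2: N + A ≡ Q (mod 10)] N=4 is one option consistent with column 2 (N + A ≡ Q (mod 10), carry-in 0) — take it ⇒ N=4.
Step 6. [col 2: N + A ≡ Q (mod 10)] column 2: given N=4, Q=6, carry-in 0, and digits 0,1,4,6,8 already taken and all letters distinct, N+A≡Q (mod 10) forces A=2 ⇒ A=2.
Step 7. [col 3: N + P ≡ U (mod 10)] P=3 is one option consistent with column 3 (N + P ≡ U (mod 10), carry-in 0) — take it. So P=3.
Step 8. [col 3: N + P ≡ U (mod 10)] from column 3 (N=4, P=3, carry-in 0, digits 0,1,2,3,4,6,8 already taken and all letters distinct): U must equal 7. So U=7.

Answer: A=2, B=0, J=8, N=4, P=3, Q=6, S=1, U=7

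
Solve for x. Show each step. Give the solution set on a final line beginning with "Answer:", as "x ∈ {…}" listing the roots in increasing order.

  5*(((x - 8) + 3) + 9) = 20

Step 1. [5*(((x - 8) + 3) + 9) = 20] leading coefficient 5: divide by 5 ⇒ div: ((x - 8) + 3) + 9 = 4.
Step 2. [((x - 8) + 3) + 9 = 4] subtract 9: x sits inside (… + 9). So sub: (x - 8) + 3 = -5.
Step 3. [(x - 8) + 3 = -5] subtract 3: x sits inside (… + 3) ⇒ sub: x - 8 = -8.
Step 4. [x - 8 = -8] peel the -8: add 8 from each side ⇒ sub: x = 0.

Answer: x ∈ {0}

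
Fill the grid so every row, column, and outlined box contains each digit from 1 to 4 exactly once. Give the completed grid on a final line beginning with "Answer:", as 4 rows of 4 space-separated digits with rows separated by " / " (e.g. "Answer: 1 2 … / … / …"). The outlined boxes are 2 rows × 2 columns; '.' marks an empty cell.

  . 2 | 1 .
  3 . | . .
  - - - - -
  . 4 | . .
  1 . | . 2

Step 1. [r4c3∈{3,4}] 4 has one home in row 4: r4c3. So r4c3=4.
Step 2. [r1c4∈{3,4}] row 1 places 3 nowhere but r1c4, so r1c4=3.
Step 3. [r4c2∈{3}] r4c2 has the single candidate 3 ⇒ r4c2=3.
Step 4. [r3c4∈{1}] r3c4 has the single candidate 1 ⇒ r3c4=1.
Step 5. [r2c2∈{1}] r2c2 is down to just 1 ⇒ r2c2=1.
Step 6. [r2c3∈{2}] r2c3's peers cover all but 2 ⇒ r2c3=2.
Step 7. [r3c3∈{3}] nothing but 3 survives at r3c3, so r3c3=3.
Step 8. [r2c4∈{4}] r2c4 has the single candidate 4. So r2c4=4.
Step 9. [r3c1∈{2}] nothing but 2 survives at r3c1, so r3c1=2.
Step 10. [r1c1∈{4}] r1c1's peers cover all but 4. So r1c1=4.

Answer: 4 2 1 3 / 3 1 2 4 / 2 4 3 1 / 1 3 4 2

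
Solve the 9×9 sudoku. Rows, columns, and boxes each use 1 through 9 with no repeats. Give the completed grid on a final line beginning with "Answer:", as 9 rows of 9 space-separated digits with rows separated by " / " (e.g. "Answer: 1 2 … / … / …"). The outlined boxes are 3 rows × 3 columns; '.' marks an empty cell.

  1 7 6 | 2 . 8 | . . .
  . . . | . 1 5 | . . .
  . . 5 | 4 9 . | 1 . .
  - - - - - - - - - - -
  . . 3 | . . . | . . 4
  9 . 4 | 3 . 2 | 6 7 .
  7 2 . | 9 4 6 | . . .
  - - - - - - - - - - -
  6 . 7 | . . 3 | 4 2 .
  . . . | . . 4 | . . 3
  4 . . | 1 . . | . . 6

Step 1. [r9c6∈{7,9}] 9 has one home in col 6: r9c6 ⇒ r9c6=9.
Step 2. [r8c5∈{2,5,6,7,8}] col 5 places 6 nowhere but r8c5, so r8c5=6.
Step 3. [r1c8∈{3,4,5,9}] across row 1, 4 lands solely at r1c8 ⇒ r1c8=4.
Step 4. [r4c7∈{2,5,8,9}] in row 4, 2 fits only at r4c7 ⇒ r4c7=2.
Step 5. [r4c8∈{1,5,8,9}] 9 has one home in row 4: r4c8. So r4c8=9.
Step 6. [r9c5∈{2,5,7,8}] across col 5, 2 lands solely at r9c5 ⇒ r9c5=2.
Step 7. [r9c3∈{8}] r9c3 has the single candidate 8. So r9c3=8.
Step 8. [r9c8∈{5}] r9c8's peers cover all but 5, so r9c8=5.
Step 9. [r6c3∈{1}] r6c3 has the single candidate 1. So r6c3=1.
Step 10. [r8c4∈{5,7,8}] 7 has one home in box 8: r8c4. So r8c4=7.
Step 11. [r4c5∈{5,7,8}] in col 5, 7 fits only at r4c5 ⇒ r4c5=7.
Step 12. [r3c8∈{3,6,8}] 6 has one home in row 3: r3c8. So r3c8=6.
Step 13. [r5c9∈{1,5,8}] row 5 places 1 nowhere but r5c9, so r5c9=1.
Step 14. [r2c2∈{3,4,8,9}] row 2 places 4 nowhere but r2c2 ⇒ r2c2=4.
Step 15. [r2c3∈{2,9}] box 1 places 9 nowhere but r2c3, so r2c3=9.
Step 16. [r7c2∈{1,5,9}] in row 7, 1 fits only at r7c2. So r7c2=1.
Step 17. [r7c9∈{8,9}] r7c9 is the only open cell in row 7 admitting 9, so r7c9=9.
Step 18. [r8c7∈{8}] r8c7 has the single candidate 8, so r8c7=8.
Step 19. [r1c7∈{3,5,9}] 9 has one home in row 1: r1c7, so r1c7=9.
Step 20. [r6c7∈{3,5}] col 7 places 5 nowhere but r6c7. So r6c7=5.
Step 21. [r6c9∈{8}] r6c9 has the single candidate 8 ⇒ r6c9=8.
Step 22. [r2c7∈{3,7}] in col 7, 3 fits only at r2c7. So r2c7=3.
Step 23. [r3c1∈{2,3,8}] r3c1 is the only open cell in col 1 admitting 3, so r3c1=3.
Step 24. [r2c1∈{2,8}] 2 has one home in box 1: r2c1 ⇒ r2c1=2.
Step 25. [r4c1∈{5,8}] 8 has one home in col 1: r4c1, so r4c1=8.
Step 26. [r5c2∈{5}] r5c2 has the single candidate 5 ⇒ r5c2=5.
Step 27. [r7c5∈{5,8}] col 5 places 5 nowhere but r7c5 ⇒ r7c5=5.
Step 28. [r3c6∈{7}] r3c6 has the single candidate 7. So r3c6=7.
Step 29. [r8c8∈{1}] r8c8 is down to just 1, so r8c8=1.
Step 30. [r1c5∈{3}] only 3 remains possible at r1c5, so r1c5=3.
Step 31. [r2c8∈{8}] r2c8's peers cover all but 8 ⇒ r2c8=8.
Step 32. [r4c6∈{1}] nothing but 1 survives at r4c6, so r4c6=1.
Step 33. [r9c2∈{3}] r9c2 has the single candidate 3. So r9c2=3.
Step 34. [r4c2∈{6}] only 6 remains possible at r4c2. So r4c2=6.
Step 35. [r2c4∈{6}] r2c4's peers cover all but 6 ⇒ r2c4=6.
Step 36. [r8c1∈{5}] nothing but 5 survives at r8c1. So r8c1=5.
Step 37. [r4c4∈{5}] nothing but 5 survives at r4c4 ⇒ r4c4=5.
Step 38. [r3c9∈{2}] r3c9's peers cover all but 2, so r3c9=2.
Step 39. [r3c2∈{8}] nothing but 8 survives at r3c2. So r3c2=8.
Step 40. [r8c3∈{2}] r8c3's peers cover all but 2. So r8c3=2.
Step 41. [r5c5∈{8}] r5c5's peers cover all but 8 ⇒ r5c5=8.
Step 42. [r1c9∈{5}] r1c9 has the single candidate 5, so r1c9=5.
Step 43. [r9c7∈{7}] r9c7 is down to just 7 ⇒ r9c7=7.
Step 44. [r6c8∈{3}] r6c8 is down to just 3. So r6c8=3.
Step 45. [r8c2∈{9}] r8c2's peers cover all but 9, so r8c2=9.
Step 46. [r7c4∈{8}] r7c4's peers cover all but 8, so r7c4=8.
Step 47. [r2c9∈{7}] only 7 remains possible at r2c9, so r2c9=7.

Answer: 1 7 6 2 3 8 9 4 5 / 2 4 9 6 1 5 3 8 7 / 3 8 5 4 9 7 1 6 2 / 8 6 3 5 7 1 2 9 4 / 9 5 4 3 8 2 6 7 1 / 7 2 1 9 4 6 5 3 8 / 6 1 7 8 5 3 4 2 9 / 5 9 2 7 6 4 8 1 3 / 4 3 8 1 2 9 7 5 6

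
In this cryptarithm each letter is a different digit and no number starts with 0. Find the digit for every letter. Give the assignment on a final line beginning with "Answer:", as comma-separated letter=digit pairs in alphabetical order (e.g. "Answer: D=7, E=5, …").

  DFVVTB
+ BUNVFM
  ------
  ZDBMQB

Step 1. [col 1: B + M ≡ B (mod 10)] from column 1 (nothing yet, carry-in 0, all letters distinct, none taken yet): M must equal 0, so M=0.
Step 2. [col 1: B + M ≡ B (mod 10)] column 1 (B + M ≡ B (mod 10), carry-in 0) doesn't pin B yet; pick B=4 and continue. So B=4.
Step 3. [col 2: T + F ≡ Q (mod 10)] several values work for Q in column 2 (T + F ≡ Q (mod 10), carry-in 0); try Q=9, so Q=9.
Step 4. [col 2: T + F ≡ Q (mod 10)] several values work for F in column 2 (T + F ≡ Q (mod 10), carry-in 0); try F=7, so F=7.
Step 5. [col 2: T + F ≡ Q (mod 10)] column 2 reads T+F+carry(0)=Q with F=7, Q=9; with digits 0,4,7,9 already taken and all letters distinct, the only value for T is 2. So T=2.
Step 6. [col 3: V + V ≡ M (mod 10)] column 3 reads V+V+carry(0)=M with M=0; with digits 0,2,4,7,9 already taken and all letters distinct, the only value for V is 5. So V=5.
Step 7. [col 4: V + N ≡ B (mod 10)] in column 4 we have V+N≡B with carry-in 1; given V=5, B=4 and digits 0,2,4,5,7,9 already taken and all letters distinct, that pins N to 8 ⇒ N=8.
Step 8. [col 5: F + U ≡ D (mod 10)] column 5 reads F+U+carry(1)=D with F=7; with digits 0,2,4,5,7,8,9 already taken and all letters distinct, the only value for U is 3, so U=3.
Step 9. [col 5: F + U ≡ D (mod 10)] in column 5 we have F+U≡D with carry-in 1; given F=7, U=3 and digits 0,2,3,4,5,7,8,9 already taken and all letters distinct, that pins D to 1 ⇒ D=1.
Step 10. [col 6: D + B ≡ Z (mod 10)] column 6 reads D+B+carry(1)=Z with D=1, B=4; with digits 0,1,2,3,4,5,7,8,9 already taken and all letters distinct, the only value for Z is 6 ⇒ Z=6.

Answer: B=4, D=1, F=7, M=0, N=8, Q=9, T=2, U=3, V=5, Z=6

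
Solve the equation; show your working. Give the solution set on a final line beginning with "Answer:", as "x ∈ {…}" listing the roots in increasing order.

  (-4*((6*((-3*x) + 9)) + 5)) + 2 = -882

Step 1. [(-4*((6*((-3*x) + 9)) + 5)) + 2 = -882] the outer +2 inverts by subtracting 2, so sub: -4*((6*((-3*x) + 9)) + 5) = -884.
Step 2. [-4*((6*((-3*x) + 9)) + 5) = -884] LHS = -4·(…); ÷-4 both sides. So div: (6*((-3*x) + 9)) + 5 = 221.
Step 3. [(6*((-3*x) + 9)) + 5 = 221] peel the +5: subtract 5 from each side, so sub: 6*((-3*x) + 9) = 216.
Step 4. [6*((-3*x) + 9) = 216] leading coefficient 6: divide by 6 ⇒ div: (-3*x) + 9 = 36.
Step 5. [(-3*x) + 9 = 36] +9 is outermost — subtract 9 both sides ⇒ sub: -3*x = 27.
Step 6. [-3*x = 27] divide by the outer -3 ⇒ div: x = -9.

Answer: x ∈ {-9}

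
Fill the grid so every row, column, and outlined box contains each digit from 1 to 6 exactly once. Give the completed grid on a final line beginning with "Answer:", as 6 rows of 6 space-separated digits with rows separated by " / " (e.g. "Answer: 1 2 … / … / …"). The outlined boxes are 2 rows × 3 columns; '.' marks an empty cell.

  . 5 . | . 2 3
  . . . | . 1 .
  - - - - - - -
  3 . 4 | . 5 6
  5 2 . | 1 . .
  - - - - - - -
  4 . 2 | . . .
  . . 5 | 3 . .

Step 1. [r2c2∈{3,4,6}] in col 2, 4 fits only at r2c2 ⇒ r2c2=4.
Step 2. [r5c5∈{6}] r5c5's peers cover all but 6 ⇒ r5c5=6.
Step 3. [r1c3∈{1,6}] across col 3, 1 lands solely at r1c3. So r1c3=1.
Step 4. [r6c1∈{1,6}] 1 has one home in col 1: r6c1, so r6c1=1.
Step 5. [r1c1∈{6}] nothing but 6 survives at r1c1, so r1c1=6.
Step 6. [r4c6∈{4}] r4c6's peers cover all but 4 ⇒ r4c6=4.
Step 7. [r2c6∈{5}] r2c6 has the single candidate 5 ⇒ r2c6=5.
Step 8. [r3c4∈{2}] nothing but 2 survives at r3c4. So r3c4=2.
Step 9. [r4c3∈{6}] r4c3 has the single candidate 6. So r4c3=6.
Step 10. [r6c2∈{6}] r6c2 is down to just 6 ⇒ r6c2=6.
Step 11. [r4c5∈{3}] r4c5's peers cover all but 3. So r4c5=3.
Step 12. [r2c4∈{6}] r2c4 has the single candidate 6, so r2c4=6.
Step 13. [r5c4∈{5}] nothing but 5 survives at r5c4. So r5c4=5.
Step 14. [r3c2∈{1}] r3c2's peers cover all but 1 ⇒ r3c2=1.
Step 15. [r5c6∈{1}] r5c6's peers cover all but 1. So r5c6=1.
Step 16. [r6c5∈{4}] r6c5 has the single candidate 4 ⇒ r6c5=4.
Step 17. [r2c1∈{2}] nothing but 2 survives at r2c1 ⇒ r2c1=2.
Step 18. [r5c2∈{3}] r5c2 is down to just 3, so r5c2=3.
Step 19. [r1c4∈{4}] r1c4 has the single candidate 4 ⇒ r1c4=4.
Step 20. [r2c3∈{3}] r2c3's peers cover all but 3, so r2c3=3.
Step 21. [r6c6∈{2}] r6c6's peers cover all but 2. So r6c6=2.

Answer: 6 5 1 4 2 3 / 2 4 3 6 1 5 / 3 1 4 2 5 6 / 5 2 6 1 3 4 / 4 3 2 5 6 1 / 1 6 5 3 4 2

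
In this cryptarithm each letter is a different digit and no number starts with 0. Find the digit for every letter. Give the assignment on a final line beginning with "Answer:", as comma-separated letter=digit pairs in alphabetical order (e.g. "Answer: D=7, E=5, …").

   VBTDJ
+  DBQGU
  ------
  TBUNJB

Step 1. [col 1: J + U ≡ B (mod 10)] no forcing yet in column 1 (carry-in 0); J=6 is free and consistent — try it. So J=6.
Step 2. [col 1: J + U ≡ B (mod 10)] no forcing yet in column 1 (carry-in 0); B=4 is free and consistent — try it. So B=4.
Step 3. [col 1: J + U ≡ B (mod 10)] column 1: given J=6, B=4, carry-in 0, and digits 4,6 already taken and all letters distinct, J+U≡B (mod 10) forces U=8 ⇒ U=8.
Step 4. [T] adding two 5-digit numbers gives at most 5+1 digits, and here it does — T is that final carry and must be 1 ⇒ T=1.
Step 5. [col 2: D + G ≡ J (mod 10)] column 2 (D + G ≡ J (mod 10), carry-in 1) doesn't pin D yet; pick D=5 and continue. So D=5.
Step 6. [col 2: D + G ≡ J (mod 10)] column 2 reads D+G+carry(1)=J with D=5, J=6; with digits 1,4,5,6,8 already taken and all letters distinct, the only value for G is 0 ⇒ G=0.
Step 7. [col 3: T + Q ≡ N (mod 10)] in column 3 we have T+Q≡N with carry-in 0; given T=1 and digits 0,1,4,5,6,8 already taken and all letters distinct, that pins Q to 2, so Q=2.
Step 8. [col 3: T + Q ≡ N (mod 10)] in column 3 we have T+Q≡N with carry-in 0; given T=1, Q=2 and digits 0,1,2,4,5,6,8 already taken and all letters distinct, that pins N to 3, so N=3.
Step 9. [col 5: V + D ≡ B (mod 10)] in column 5 we have V+D≡B with carry-in 0; given D=5, B=4 and digits 0,1,2,3,4,5,6,8 already taken and all letters distinct, that pins V to 9. So V=9.

Answer: B=4, D=5, G=0, J=6, N=3, Q=2, T=1, U=8, V=9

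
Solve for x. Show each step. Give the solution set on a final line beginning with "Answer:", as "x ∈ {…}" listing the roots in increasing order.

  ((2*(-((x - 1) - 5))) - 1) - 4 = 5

Step 1. [((2*(-((x - 1) - 5))) - 1) - 4 = 5] the outer -4 inverts by adding 4 ⇒ sub: (2*(-((x - 1) - 5))) - 1 = 9.
Step 2. [(2*(-((x - 1) - 5))) - 1 = 9] add 1: x sits inside (… - 1). So sub: 2*(-((x - 1) - 5)) = 10.
Step 3. [2*(-((x - 1) - 5)) = 10] divide by the outer 2 ⇒ div: -((x - 1) - 5) = 5.
Step 4. [-((x - 1) - 5) = 5] flip signs both sides. So neg: (x - 1) - 5 = -5.
Step 5. [(x - 1) - 5 = -5] -5 is outermost — add 5 both sides, so sub: x - 1 = 0.
Step 6. [x - 1 = 0] the outer -1 inverts by adding 1 ⇒ sub: x = 1.

Answer: x ∈ {1}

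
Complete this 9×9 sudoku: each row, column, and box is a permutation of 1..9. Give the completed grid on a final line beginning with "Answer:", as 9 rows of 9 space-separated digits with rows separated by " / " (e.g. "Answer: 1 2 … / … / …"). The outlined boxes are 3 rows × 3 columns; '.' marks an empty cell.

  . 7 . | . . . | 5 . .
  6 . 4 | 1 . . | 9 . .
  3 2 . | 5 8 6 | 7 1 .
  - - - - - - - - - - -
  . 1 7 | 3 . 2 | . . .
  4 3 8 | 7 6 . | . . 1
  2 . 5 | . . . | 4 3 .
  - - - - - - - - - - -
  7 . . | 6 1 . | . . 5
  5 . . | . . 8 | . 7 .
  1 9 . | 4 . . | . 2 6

Step 1. [r6c5∈{9}] only 9 remains possible at r6c5 ⇒ r6c5=9.
Step 2. [r2c8∈{8}] r2c8's peers cover all but 8. So r2c8=8.
Step 3. [r1c6∈{3,4,9}] r1c6 is the only open cell in col 6 admitting 4 ⇒ r1c6=4.
Step 4. [r9c3∈{3}] r9c3 is down to just 3 ⇒ r9c3=3.
Step 5. [r5c8∈{5,9}] 9 has one home in row 5: r5c8 ⇒ r5c8=9.
Step 6. [r1c4∈{2,9}] across box 2, 9 lands solely at r1c4. So r1c4=9.
Step 7. [r7c2∈{4,8}] col 2 places 8 nowhere but r7c2, so r7c2=8.
Step 8. [r7c7∈{3}] r7c7 has the single candidate 3, so r7c7=3.
Step 9. [r2c6∈{3,7}] across col 6, 3 lands solely at r2c6. So r2c6=3.
Step 10. [r1c5∈{2}] r1c5 is down to just 2 ⇒ r1c5=2.
Step 11. [r4c8∈{5,6}] in col 8, 5 fits only at r4c8. So r4c8=5.
Step 12. [r8c3∈{2,6}] col 3 places 6 nowhere but r8c3. So r8c3=6.
Step 13. [r9c6∈{5,7}] r9c6 is the only open cell in col 6 admitting 7 ⇒ r9c6=7.
Step 14. [r4c9∈{8}] nothing but 8 survives at r4c9, so r4c9=8.
Step 15. [r7c8∈{4}] r7c8 has the single candidate 4. So r7c8=4.
Step 16. [r7c6∈{9}] r7c6 is down to just 9, so r7c6=9.
Step 17. [r3c3∈{9}] only 9 remains possible at r3c3 ⇒ r3c3=9.
Step 18. [r6c9∈{7}] only 7 remains possible at r6c9 ⇒ r6c9=7.
Step 19. [r8c7∈{1}] nothing but 1 survives at r8c7. So r8c7=1.
Step 20. [r4c7∈{6}] r4c7 has the single candidate 6, so r4c7=6.
Step 21. [r5c7∈{2}] only 2 remains possible at r5c7 ⇒ r5c7=2.
Step 22. [r6c4∈{8}] r6c4's peers cover all but 8, so r6c4=8.
Step 23. [r2c9∈{2}] r2c9 is down to just 2 ⇒ r2c9=2.
Step 24. [r1c1∈{8}] r1c1 is down to just 8. So r1c1=8.
Step 25. [r8c9∈{9}] r8c9 is down to just 9 ⇒ r8c9=9.
Step 26. [r4c5∈{4}] r4c5's peers cover all but 4 ⇒ r4c5=4.
Step 27. [r7c3∈{2}] r7c3 has the single candidate 2. So r7c3=2.
Step 28. [r6c6∈{1}] r6c6's peers cover all but 1. So r6c6=1.
Step 29. [r3c9∈{4}] r3c9 is down to just 4 ⇒ r3c9=4.
Step 30. [r2c2∈{5}] only 5 remains possible at r2c2, so r2c2=5.
Step 31. [r1c3∈{1}] r1c3's peers cover all but 1, so r1c3=1.
Step 32. [r1c8∈{6}] r1c8 has the single candidate 6. So r1c8=6.
Step 33. [r6c2∈{6}] only 6 remains possible at r6c2. So r6c2=6.
Step 34. [r1c9∈{3}] r1c9's peers cover all but 3 ⇒ r1c9=3.
Step 35. [r8c5∈{3}] r8c5's peers cover all but 3. So r8c5=3.
Step 36. [r8c4∈{2}] r8c4 is down to just 2. So r8c4=2.
Step 37. [r8c2∈{4}] r8c2's peers cover all but 4. So r8c2=4.
Step 38. [r4c1∈{9}] nothing but 9 survives at r4c1. So r4c1=9.
Step 39. [r9c7∈{8}] r9c7 has the single candidate 8, so r9c7=8.
Step 40. [r5c6∈{5}] r5c6's peers cover all but 5 ⇒ r5c6=5.
Step 41. [r2c5∈{7}] r2c5 is down to just 7, so r2c5=7.
Step 42. [r9c5∈{5}] r9c5 has the single candidate 5. So r9c5=5.

Answer: 8 7 1 9 2 4 5 6 3 / 6 5 4 1 7 3 9 8 2 / 3 2 9 5 8 6 7 1 4 / 9 1 7 3 4 2 6 5 8 / 4 3 8 7 6 5 2 9 1 / 2 6 5 8 9 1 4 3 7 / 7 8 2 6 1 9 3 4 5 / 5 4 6 2 3 8 1 7 9 / 1 9 3 4 5 7 8 2 6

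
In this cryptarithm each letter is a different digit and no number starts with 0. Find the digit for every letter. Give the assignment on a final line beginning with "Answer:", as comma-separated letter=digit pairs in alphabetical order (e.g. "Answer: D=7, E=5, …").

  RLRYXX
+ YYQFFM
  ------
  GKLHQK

Step 1. [col 1: X + M ≡ K (mod 10)] column 1 (X + M ≡ K (mod 10), carry-in 0) doesn't pin K yet; pick K=5 and continue. So K=5.
Step 2. [col 1: X + M ≡ K (mod 10)] no forcing yet in column 1 (carry-in 0); X=3 is free and consistent — try it, so X=3.
Step 3. [col 1: X + M ≡ K (mod 10)] in column 1 we have X+M≡K with carry-in 0; given X=3, K=5 and digits 3,5 already taken and all letters distinct, that pins M to 2, so M=2.
Step 4. [col 2: X + F ≡ Q (mod 10)] no forcing yet in column 2 (carry-in 0); Q=7 is free and consistent — try it ⇒ Q=7.
Step 5. [col 2: X + F ≡ Q (mod 10)] column 2 reads X+F+carry(0)=Q with X=3, Q=7; with digits 2,3,5,7 already taken and all letters distinct, the only value for F is 4. So F=4.
Step 6. [col 3: Y + F ≡ H (mod 10)] column 3: given F=4, carry-in 0, and digits 2,3,4,5,7 already taken and all letters distinct, Y+F≡H (mod 10) forces H=0. So H=0.
Step 7. [col 3: Y + F ≡ H (mod 10)] from column 3 (F=4, H=0, carry-in 0, digits 0,2,3,4,5,7 already taken and all letters distinct): Y must equal 6 ⇒ Y=6.
Step 8. [col 4: R + Q ≡ L (mod 10)] column 4: given Q=7, carry-in 1, and digits 0,2,3,4,5,6,7 already taken and all letters distinct, R+Q≡L (mod 10) forces L=9 ⇒ L=9.
Step 9. [col 4: R + Q ≡ L (mod 10)] in column 4 we have R+Q≡L with carry-in 1; given Q=7, L=9 and digits 0,2,3,4,5,6,7,9 already taken and all letters distinct, that pins R to 1 ⇒ R=1.
Step 10. [col 6: R + Y ≡ G (mod 10)] from column 6 (R=1, Y=6, carry-in 1, digits 0,1,2,3,4,5,6,7,9 already taken and all letters distinct): G must equal 8, so G=8.

Answer: F=4, G=8, H=0, K=5, L=9, M=2, Q=7, R=1, X=3, Y=6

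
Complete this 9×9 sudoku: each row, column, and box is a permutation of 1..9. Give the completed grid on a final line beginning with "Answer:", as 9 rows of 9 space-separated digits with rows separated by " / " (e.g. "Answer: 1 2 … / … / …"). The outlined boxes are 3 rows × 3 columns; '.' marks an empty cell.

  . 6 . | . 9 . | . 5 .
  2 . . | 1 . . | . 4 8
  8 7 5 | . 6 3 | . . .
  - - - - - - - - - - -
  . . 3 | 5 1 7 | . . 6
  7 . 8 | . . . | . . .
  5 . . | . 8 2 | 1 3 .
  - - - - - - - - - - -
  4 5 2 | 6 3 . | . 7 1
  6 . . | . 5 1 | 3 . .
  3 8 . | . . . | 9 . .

Step 1. [r5c5∈{4}] r5c5's peers cover all but 4, so r5c5=4.
Step 2. [r3c7∈{2}] r3c7 has the single candidate 2 ⇒ r3c7=2.
Step 3. [r6c4∈{9}] r6c4's peers cover all but 9, so r6c4=9.
Step 4. [r9c5∈{2,7}] 2 has one home in col 5: r9c5 ⇒ r9c5=2.
Step 5. [r9c6∈{4}] r9c6 is down to just 4. So r9c6=4.
Step 6. [r8c2∈{9}] r8c2's peers cover all but 9 ⇒ r8c2=9.
Step 7. [r6c2∈{4}] nothing but 4 survives at r6c2. So r6c2=4.
Step 8. [r1c7∈{7}] r1c7 is down to just 7. So r1c7=7.
Step 9. [r7c7∈{8}] r7c7 is down to just 8. So r7c7=8.
Step 10. [r8c8∈{2}] r8c8's peers cover all but 2, so r8c8=2.
Step 11. [r5c8∈{9}] nothing but 9 survives at r5c8. So r5c8=9.
Step 12. [r9c3∈{1,7}] in row 9, 1 fits only at r9c3, so r9c3=1.
Step 13. [r5c9∈{2,5}] across col 9, 2 lands solely at r5c9 ⇒ r5c9=2.
Step 14. [r8c4∈{7,8}] row 8 places 8 nowhere but r8c4, so r8c4=8.
Step 15. [r1c4∈{2,4}] r1c4 is the only open cell in row 1 admitting 2 ⇒ r1c4=2.
Step 16. [r4c7∈{4}] r4c7 has the single candidate 4. So r4c7=4.
Step 17. [r1c9∈{3}] r1c9's peers cover all but 3, so r1c9=3.
Step 18. [r2c3∈{9}] nothing but 9 survives at r2c3. So r2c3=9.
Step 19. [r5c6∈{6}] r5c6 is down to just 6, so r5c6=6.
Step 20. [r5c2∈{1}] r5c2's peers cover all but 1, so r5c2=1.
Step 21. [r2c6∈{5}] only 5 remains possible at r2c6 ⇒ r2c6=5.
Step 22. [r6c9∈{7}] nothing but 7 survives at r6c9, so r6c9=7.
Step 23. [r9c9∈{5}] r9c9 has the single candidate 5. So r9c9=5.
Step 24. [r1c1∈{1}] r1c1 is down to just 1. So r1c1=1.
Step 25. [r3c4∈{4}] nothing but 4 survives at r3c4 ⇒ r3c4=4.
Step 26. [r7c6∈{9}] nothing but 9 survives at r7c6 ⇒ r7c6=9.
Step 27. [r2c7∈{6}] r2c7 is down to just 6 ⇒ r2c7=6.
Step 28. [r9c4∈{7}] only 7 remains possible at r9c4 ⇒ r9c4=7.
Step 29. [r4c1∈{9}] r4c1 is down to just 9. So r4c1=9.
Step 30. [r1c6∈{8}] r1c6 is down to just 8, so r1c6=8.
Step 31. [r3c9∈{9}] r3c9 has the single candidate 9, so r3c9=9.
Step 32. [r3c8∈{1}] nothing but 1 survives at r3c8 ⇒ r3c8=1.
Step 33. [r4c8∈{8}] r4c8 is down to just 8, so r4c8=8.
Step 34. [r2c5∈{7}] only 7 remains possible at r2c5 ⇒ r2c5=7.
Step 35. [r5c7∈{5}] r5c7 is down to just 5 ⇒ r5c7=5.
Step 36. [r2c2∈{3}] nothing but 3 survives at r2c2. So r2c2=3.
Step 37. [r6c3∈{6}] only 6 remains possible at r6c3, so r6c3=6.
Step 38. [r9c8∈{6}] nothing but 6 survives at r9c8. So r9c8=6.
Step 39. [r1c3∈{4}] only 4 remains possible at r1c3, so r1c3=4.
Step 40. [r4c2∈{2}] r4c2 has the single candidate 2, so r4c2=2.
Step 41. [r8c9∈{4}] nothing but 4 survives at r8c9 ⇒ r8c9=4.
Step 42. [r5c4∈{3}] only 3 remains possible at r5c4 ⇒ r5c4=3.
Step 43. [r8c3∈{7}] only 7 remains possible at r8c3. So r8c3=7.

Answer: 1 6 4 2 9 8 7 5 3 / 2 3 9 1 7 5 6 4 8 / 8 7 5 4 6 3 2 1 9 / 9 2 3 5 1 7 4 8 6 / 7 1 8 3 4 6 5 9 2 / 5 4 6 9 8 2 1 3 7 / 4 5 2 6 3 9 8 7 1 / 6 9 7 8 5 1 3 2 4 / 3 8 1 7 2 4 9 6 5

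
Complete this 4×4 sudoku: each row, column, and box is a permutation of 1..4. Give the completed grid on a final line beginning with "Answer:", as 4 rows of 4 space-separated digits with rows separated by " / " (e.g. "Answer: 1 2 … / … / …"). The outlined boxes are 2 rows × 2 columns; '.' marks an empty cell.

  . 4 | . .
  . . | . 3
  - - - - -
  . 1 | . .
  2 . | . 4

Step 1. [r1c4∈{1,2}] across col 4, 1 lands solely at r1c4, so r1c4=1.
Step 2. [r4c2∈{3}] r4c2 has the single candidate 3. So r4c2=3.
Step 3. [r1c3∈{2}] only 2 remains possible at r1c3 ⇒ r1c3=2.
Step 4. [r2c2∈{2}] r2c2 has the single candidate 2, so r2c2=2.
Step 5. [r3c4∈{2}] r3c4 is down to just 2 ⇒ r3c4=2.
Step 6. [r4c3∈{1}] r4c3 is down to just 1 ⇒ r4c3=1.
Step 7. [r3c1∈{4}] nothing but 4 survives at r3c1 ⇒ r3c1=4.
Step 8. [r3c3∈{3}] only 3 remains possible at r3c3, so r3c3=3.
Step 9. [r1c1∈{3}] only 3 remains possible at r1c1, so r1c1=3.
Step 10. [r2c1∈{1}] r2c1's peers cover all but 1 ⇒ r2c1=1.
Step 11. [r2c3∈{4}] only 4 remains possible at r2c3. So r2c3=4.

Answer: 3 4 2 1 / 1 2 4 3 / 4 1 3 2 / 2 3 1 4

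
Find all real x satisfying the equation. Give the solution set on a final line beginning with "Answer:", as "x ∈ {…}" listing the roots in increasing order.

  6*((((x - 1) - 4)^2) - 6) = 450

Step 1. [6*((((x - 1) - 4)^2) - 6) = 450] 6 out front; divide by 6 ⇒ div: (((x - 1) - 4)^2) - 6 = 75.
Step 2. [(((x - 1) - 4)^2) - 6 = 75] -6 is outermost — add 6 both sides. So sub: ((x - 1) - 4)^2 = 81.
Step 3. [((x - 1) - 4)^2 = 81] 81 ≥ 0, LHS is (·)² — take ±√ ⇒ sqrt: (x - 1) - 4 = 9 or -9.
Step 4. [(x - 1) - 4 = 9 or -9] 4 comes off first (add 4). So sub: x - 1 = 13 or -5.
Step 5. [x - 1 = 13 or -5] add 1: x sits inside (… - 1) ⇒ sub: x = 14 or -4.

Answer: x ∈ {-4, 14}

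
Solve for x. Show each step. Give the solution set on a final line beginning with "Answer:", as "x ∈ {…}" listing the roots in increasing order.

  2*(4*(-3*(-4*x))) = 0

Step 1. [2*(4*(-3*(-4*x))) = 0] divide by the outer 2 ⇒ div: 4*(-3*(-4*x)) = 0.
Step 2. [4*(-3*(-4*x)) = 0] divide by the outer 4, so div: -3*(-4*x) = 0.
Step 3. [-3*(-4*x) = 0] divide by the outer -3, so div: -4*x = 0.
Step 4. [-4*x = 0] -4 out front; divide by -4, so div: x = 0.

Answer: x ∈ {0}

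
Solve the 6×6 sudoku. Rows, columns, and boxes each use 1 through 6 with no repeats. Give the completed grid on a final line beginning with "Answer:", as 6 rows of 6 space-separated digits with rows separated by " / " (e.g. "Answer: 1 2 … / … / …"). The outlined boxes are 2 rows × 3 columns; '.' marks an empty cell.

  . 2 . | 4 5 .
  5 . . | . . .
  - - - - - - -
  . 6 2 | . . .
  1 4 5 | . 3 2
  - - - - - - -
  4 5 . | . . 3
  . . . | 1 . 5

Step 1. [r2c2∈{1,3}] col 2 places 1 nowhere but r2c2, so r2c2=1.
Step 2. [r2c6∈{6}] nothing but 6 survives at r2c6, so r2c6=6.
Step 3. [r6c1∈{2,3,6}] across col 1, 2 lands solely at r6c1, so r6c1=2.
Step 4. [r2c4∈{2,3}] 3 has one home in col 4: r2c4. So r2c4=3.
Step 5. [r3c5∈{1,4}] 1 has one home in col 5: r3c5 ⇒ r3c5=1.
Step 6. [r5c4∈{2,6}] col 4 places 2 nowhere but r5c4, so r5c4=2.
Step 7. [r1c1∈{3,6}] in col 1, 6 fits only at r1c1. So r1c1=6.
Step 8. [r5c5∈{6}] r5c5 has the single candidate 6, so r5c5=6.
Step 9. [r1c3∈{3}] r1c3's peers cover all but 3. So r1c3=3.
Step 10. [r3c1∈{3}] r3c1 is down to just 3 ⇒ r3c1=3.
Step 11. [r5c3∈{1}] only 1 remains possible at r5c3 ⇒ r5c3=1.
Step 12. [r6c2∈{3}] r6c2 has the single candidate 3. So r6c2=3.
Step 13. [r3c4∈{5}] r3c4's peers cover all but 5. So r3c4=5.
Step 14. [r6c5∈{4}] nothing but 4 survives at r6c5. So r6c5=4.
Step 15. [r2c3∈{4}] only 4 remains possible at r2c3, so r2c3=4.
Step 16. [r4c4∈{6}] nothing but 6 survives at r4c4. So r4c4=6.
Step 17. [r1c6∈{1}] r1c6's peers cover all but 1. So r1c6=1.
Step 18. [r3c6∈{4}] r3c6 has the single candidate 4, so r3c6=4.
Step 19. [r2c5∈{2}] r2c5 has the single candidate 2, so r2c5=2.
Step 20. [r6c3∈{6}] r6c3 is down to just 6 ⇒ r6c3=6.

Answer: 6 2 3 4 5 1 / 5 1 4 3 2 6 / 3 6 2 5 1 4 / 1 4 5 6 3 2 / 4 5 1 2 6 3 / 2 3 6 1 4 5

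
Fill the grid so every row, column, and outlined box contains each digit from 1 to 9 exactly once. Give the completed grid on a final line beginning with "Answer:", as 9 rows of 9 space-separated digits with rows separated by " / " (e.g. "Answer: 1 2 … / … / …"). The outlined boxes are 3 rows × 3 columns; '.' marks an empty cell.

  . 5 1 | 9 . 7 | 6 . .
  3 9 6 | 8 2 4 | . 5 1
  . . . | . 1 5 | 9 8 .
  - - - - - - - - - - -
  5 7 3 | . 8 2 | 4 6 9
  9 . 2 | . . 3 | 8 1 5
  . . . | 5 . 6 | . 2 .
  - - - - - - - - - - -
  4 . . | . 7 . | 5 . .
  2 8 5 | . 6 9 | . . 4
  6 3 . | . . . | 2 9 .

Step 1. [r7c8∈{3}] nothing but 3 survives at r7c8, so r7c8=3.
Step 2. [r5c5∈{4}] r5c5 has the single candidate 4, so r5c5=4.
Step 3. [r2c7∈{7}] r2c7's peers cover all but 7. So r2c7=7.
Step 4. [r4c4∈{1}] r4c4's peers cover all but 1, so r4c4=1.
Step 5. [r7c2∈{1}] r7c2 is down to just 1, so r7c2=1.
Step 6. [r1c5∈{3}] r1c5 has the single candidate 3, so r1c5=3.
Step 7. [r3c9∈{2,3}] row 3 places 3 nowhere but r3c9. So r3c9=3.
Step 8. [r9c3∈{7}] r9c3 has the single candidate 7. So r9c3=7.
Step 9. [r3c3∈{4}] r3c3's peers cover all but 4, so r3c3=4.
Step 10. [r9c9∈{8}] r9c9 is down to just 8 ⇒ r9c9=8.
Step 11. [r6c3∈{8}] r6c3 has the single candidate 8. So r6c3=8.
Step 12. [r6c9∈{7}] nothing but 7 survives at r6c9 ⇒ r6c9=7.
Step 13. [r1c1∈{8}] r1c1 is down to just 8. So r1c1=8.
Step 14. [r6c7∈{3}] r6c7 is down to just 3, so r6c7=3.
Step 15. [r8c8∈{7}] r8c8's peers cover all but 7, so r8c8=7.
Step 16. [r3c4∈{6}] r3c4 is down to just 6 ⇒ r3c4=6.
Step 17. [r9c4∈{4}] r9c4 has the single candidate 4. So r9c4=4.
Step 18. [r5c4∈{7}] r5c4's peers cover all but 7. So r5c4=7.
Step 19. [r7c9∈{6}] nothing but 6 survives at r7c9 ⇒ r7c9=6.
Step 20. [r6c2∈{4}] r6c2's peers cover all but 4, so r6c2=4.
Step 21. [r1c8∈{4}] r1c8 is down to just 4. So r1c8=4.
Step 22. [r7c6∈{8}] only 8 remains possible at r7c6, so r7c6=8.
Step 23. [r6c5∈{9}] only 9 remains possible at r6c5. So r6c5=9.
Step 24. [r1c9∈{2}] r1c9's peers cover all but 2, so r1c9=2.
Step 25. [r9c5∈{5}] r9c5's peers cover all but 5. So r9c5=5.
Step 26. [r8c4∈{3}] nothing but 3 survives at r8c4, so r8c4=3.
Step 27. [r8c7∈{1}] r8c7's peers cover all but 1 ⇒ r8c7=1.
Step 28. [r7c4∈{2}] r7c4's peers cover all but 2 ⇒ r7c4=2.
Step 29. [r6c1∈{1}] nothing but 1 survives at r6c1. So r6c1=1.
Step 30. [r5c2∈{6}] nothing but 6 survives at r5c2. So r5c2=6.
Step 31. [r7c3∈{9}] nothing but 9 survives at r7c3 ⇒ r7c3=9.
Step 32. [r3c2∈{2}] r3c2's peers cover all but 2 ⇒ r3c2=2.
Step 33. [r9c6∈{1}] nothing but 1 survives at r9c6 ⇒ r9c6=1.
Step 34. [r3c1∈{7}] r3c1 is down to just 7 ⇒ r3c1=7.

Answer: 8 5 1 9 3 7 6 4 2 / 3 9 6 8 2 4 7 5 1 / 7 2 4 6 1 5 9 8 3 / 5 7 3 1 8 2 4 6 9 / 9 6 2 7 4 3 8 1 5 / 1 4 8 5 9 6 3 2 7 / 4 1 9 2 7 8 5 3 6 / 2 8 5 3 6 9 1 7 4 / 6 3 7 4 5 1 2 9 8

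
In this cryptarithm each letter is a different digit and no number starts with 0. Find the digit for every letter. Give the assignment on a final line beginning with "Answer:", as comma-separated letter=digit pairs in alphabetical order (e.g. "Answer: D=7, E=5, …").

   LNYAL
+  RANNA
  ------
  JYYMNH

Step 1. [col 1: L + A ≡ H (mod 10)] column 1 (L + A ≡ H (mod 10), carry-in 0) doesn't pin H yet; pick H=6 and continue, so H=6.
Step 2. [col 1: L + A ≡ H (mod 10)] column 1 (L + A ≡ H (mod 10), carry-in 0) doesn't pin L yet; pick L=7 and continue. So L=7.
Step 3. [col 1: L + A ≡ H (mod 10)] column 1: given L=7, H=6, carry-in 0, and digits 6,7 already taken and all letters distinct, L+A≡H (mod 10) forces A=9. So A=9.
Step 4. [J] the sum has 6 digits but both addends have 5; that extra leading digit J is the final carry, namely 1, so J=1.
Step 5. [col 2: A + N ≡ N (mod 10)] several values work for N in column 2 (A + N ≡ N (mod 10), carry-in 1); try N=4 ⇒ N=4.
Step 6. [col 3: Y + N ≡ M (mod 10)] no forcing yet in column 3 (carry-in 1); M=8 is free and consistent — try it. So M=8.
Step 7. [col 3: Y + N ≡ M (mod 10)] from column 3 (N=4, M=8, carry-in 1, digits 1,4,6,7,8,9 already taken and all letters distinct): Y must equal 3. So Y=3.
Step 8. [col 5: L + R ≡ Y (mod 10)] column 5: given L=7, Y=3, carry-in 1, and digits 1,3,4,6,7,8,9 already taken and all letters distinct, L+R≡Y (mod 10) forces R=5 ⇒ R=5.

Answer: A=9, H=6, J=1, L=7, M=8, N=4, R=5, Y=3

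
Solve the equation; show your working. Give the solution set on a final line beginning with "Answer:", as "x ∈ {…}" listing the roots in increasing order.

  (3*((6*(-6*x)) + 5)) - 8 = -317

Step 1. [(3*((6*(-6*x)) + 5)) - 8 = -317] add 8: x sits inside (… - 8). So sub: 3*((6*(-6*x)) + 5) = -309.
Step 2. [3*((6*(-6*x)) + 5) = -309] leading coefficient 3: divide by 3, so div: (6*(-6*x)) + 5 = -103.
Step 3. [(6*(-6*x)) + 5 = -103] the outer +5 inverts by subtracting 5. So sub: 6*(-6*x) = -108.
Step 4. [6*(-6*x) = -108] divide by the outer 6, so div: -6*x = -18.
Step 5. [-6*x = -18] leading coefficient -6: divide by -6, so div: x = 3.

Answer: x ∈ {3}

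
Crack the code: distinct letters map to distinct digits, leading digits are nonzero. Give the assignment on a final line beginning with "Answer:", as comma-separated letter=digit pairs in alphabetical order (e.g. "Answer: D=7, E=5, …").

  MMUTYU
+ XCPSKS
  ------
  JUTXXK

Step 1. [col 1: U + S ≡ K (mod 10)] column 1 (U + S ≡ K (mod 10), carry-in 0) doesn't pin S yet; pick S=6 and continue. So S=6.
Step 2. [col 1: U + S ≡ K (mod 10)] several values work for K in column 1 (U + S ≡ K (mod 10), carry-in 0); try K=9. So K=9.
Step 3. [col 1: U + S ≡ K (mod 10)] in column 1 we have U+S≡K with carry-in 0; given S=6, K=9 and digits 6,9 already taken and all letters distinct, that pins U to 3, so U=3.
Step 4. [col 2: Y + K ≡ X (mod 10)] several values work for Y in column 2 (Y + K ≡ X (mod 10), carry-in 0); try Y=2. So Y=2.
Step 5. [col 2: Y + K ≡ X (mod 10)] column 2 reads Y+K+carry(0)=X with Y=2, K=9; with digits 2,3,6,9 already taken and all letters distinct, the only value for X is 1 ⇒ X=1.
Step 6. [col 3: T + S ≡ X (mod 10)] in column 3 we have T+S≡X with carry-in 1; given S=6, X=1 and digits 1,2,3,6,9 already taken and all letters distinct, that pins T to 4. So T=4.
Step 7. [col 4: U + P ≡ T (mod 10)] in column 4 we have U+P≡T with carry-in 1; given U=3, T=4 and digits 1,2,3,4,6,9 already taken and all letters distinct, that pins P to 0. So P=0.
Step 8. [col 5: M + C ≡ U (mod 10)] column 5 (M + C ≡ U (mod 10), carry-in 0) doesn't pin C yet; pick C=8 and continue. So C=8.
Step 9. [col 5: M + C ≡ U (mod 10)] in column 5 we have M+C≡U with carry-in 0; given C=8, U=3 and digits 0,1,2,3,4,6,8,9 already taken and all letters distinct, that pins M to 5. So M=5.
Step 10. [col 6: M + X ≡ J (mod 10)] column 6 reads M+X+carry(1)=J with M=5, X=1; with digits 0,1,2,3,4,5,6,8,9 already taken and all letters distinct, the only value for J is 7, so J=7.

Answer: C=8, J=7, K=9, M=5, P=0, S=6, T=4, U=3, X=1, Y=2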